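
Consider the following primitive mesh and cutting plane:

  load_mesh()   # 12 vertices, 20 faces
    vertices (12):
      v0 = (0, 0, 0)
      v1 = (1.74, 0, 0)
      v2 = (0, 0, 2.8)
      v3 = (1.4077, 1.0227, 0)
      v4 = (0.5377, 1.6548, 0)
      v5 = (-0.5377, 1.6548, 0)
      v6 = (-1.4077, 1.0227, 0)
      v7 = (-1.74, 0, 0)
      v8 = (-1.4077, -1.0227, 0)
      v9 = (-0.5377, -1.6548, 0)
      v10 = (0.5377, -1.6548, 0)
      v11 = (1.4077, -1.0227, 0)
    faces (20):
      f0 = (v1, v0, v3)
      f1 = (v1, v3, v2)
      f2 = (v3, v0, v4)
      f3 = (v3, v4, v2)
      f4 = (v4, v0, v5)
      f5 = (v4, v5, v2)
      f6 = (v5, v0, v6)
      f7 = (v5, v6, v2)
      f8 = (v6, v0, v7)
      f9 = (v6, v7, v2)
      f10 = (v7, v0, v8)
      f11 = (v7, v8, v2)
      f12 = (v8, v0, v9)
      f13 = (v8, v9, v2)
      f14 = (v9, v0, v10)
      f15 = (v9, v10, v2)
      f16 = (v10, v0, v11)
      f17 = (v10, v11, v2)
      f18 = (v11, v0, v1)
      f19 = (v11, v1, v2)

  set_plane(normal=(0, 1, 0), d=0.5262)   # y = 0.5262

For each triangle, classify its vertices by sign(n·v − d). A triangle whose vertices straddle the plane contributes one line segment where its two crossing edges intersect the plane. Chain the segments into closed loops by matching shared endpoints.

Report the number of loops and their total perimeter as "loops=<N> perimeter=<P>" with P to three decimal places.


Straddling triangles (10 of 20):
  (v1,v0,v3) [--+] → (0.72429, 0.5262, 0)–(1.56902, 0.5262, 0)  len=0.8447
  (v1,v3,v2) [-+-] → (1.56902, 0.5262, 0)–(0.72429, 0.5262, 1.35934)  len=1.6004
  (v3,v0,v4) [+-+] → (0.72429, 0.5262, 0)–(0.17098, 0.5262, 0)  len=0.5533
  (v3,v4,v2) [++-] → (0.17098, 0.5262, 1.90964)–(0.72429, 0.5262, 1.35934)  len=0.7804
  (v4,v0,v5) [+-+] → (0.17098, 0.5262, 0)–(-0.17098, 0.5262, 0)  len=0.3420
  (v4,v5,v2) [++-] → (-0.17098, 0.5262, 1.90964)–(0.17098, 0.5262, 1.90964)  len=0.3420
  (v5,v0,v6) [+-+] → (-0.17098, 0.5262, 0)–(-0.72429, 0.5262, 0)  len=0.5533
  (v5,v6,v2) [++-] → (-0.72429, 0.5262, 1.35934)–(-0.17098, 0.5262, 1.90964)  len=0.7804
  (v6,v0,v7) [+--] → (-0.72429, 0.5262, 0)–(-1.56902, 0.5262, 0)  len=0.8447
  (v6,v7,v2) [+--] → (-1.56902, 0.5262, 0)–(-0.72429, 0.5262, 1.35934)  len=1.6004

Chained into 1 loop(s):
  loop 1: 10 segments, perimeter = 8.2416
Total perimeter = 8.242

loops=1 perimeter=8.242


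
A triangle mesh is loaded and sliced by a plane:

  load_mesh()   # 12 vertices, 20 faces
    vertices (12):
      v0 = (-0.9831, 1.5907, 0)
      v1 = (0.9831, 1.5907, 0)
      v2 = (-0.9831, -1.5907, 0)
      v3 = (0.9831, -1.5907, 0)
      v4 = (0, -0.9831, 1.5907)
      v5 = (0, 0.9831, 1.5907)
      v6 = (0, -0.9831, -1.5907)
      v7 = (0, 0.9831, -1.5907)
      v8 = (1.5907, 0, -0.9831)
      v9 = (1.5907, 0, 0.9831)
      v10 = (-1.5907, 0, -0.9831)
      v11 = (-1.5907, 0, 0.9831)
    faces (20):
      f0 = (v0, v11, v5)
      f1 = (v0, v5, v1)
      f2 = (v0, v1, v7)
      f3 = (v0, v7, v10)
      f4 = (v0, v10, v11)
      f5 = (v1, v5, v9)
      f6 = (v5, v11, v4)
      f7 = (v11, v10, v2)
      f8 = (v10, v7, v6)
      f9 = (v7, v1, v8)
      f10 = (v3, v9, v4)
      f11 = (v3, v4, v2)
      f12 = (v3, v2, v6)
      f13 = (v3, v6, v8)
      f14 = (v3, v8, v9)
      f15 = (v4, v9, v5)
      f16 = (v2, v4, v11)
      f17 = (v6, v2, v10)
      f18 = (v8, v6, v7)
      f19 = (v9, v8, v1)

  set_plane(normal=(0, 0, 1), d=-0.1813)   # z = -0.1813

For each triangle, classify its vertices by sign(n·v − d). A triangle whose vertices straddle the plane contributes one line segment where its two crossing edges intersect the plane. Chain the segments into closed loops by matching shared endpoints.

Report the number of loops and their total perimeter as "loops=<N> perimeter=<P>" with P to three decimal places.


Straddling triangles (10 of 20):
  (v0,v1,v7) [++-] → (0.871051, 1.52145, -0.1813)–(-0.871051, 1.52145, -0.1813)  len=1.7421
  (v0,v7,v10) [+--] → (-0.871051, 1.52145, -0.1813)–(-1.09515, 1.29735, -0.1813)  len=0.3169
  (v0,v10,v11) [+-+] → (-1.09515, 1.29735, -0.1813)–(-1.5907, 0, -0.1813)  len=1.3888
  (v11,v10,v2) [+-+] → (-1.5907, 0, -0.1813)–(-1.09515, -1.29735, -0.1813)  len=1.3888
  (v7,v1,v8) [-+-] → (0.871051, 1.52145, -0.1813)–(1.09515, 1.29735, -0.1813)  len=0.3169
  (v3,v2,v6) [++-] → (-0.871051, -1.52145, -0.1813)–(0.871051, -1.52145, -0.1813)  len=1.7421
  (v3,v6,v8) [+--] → (0.871051, -1.52145, -0.1813)–(1.09515, -1.29735, -0.1813)  len=0.3169
  (v3,v8,v9) [+-+] → (1.09515, -1.29735, -0.1813)–(1.5907, 0, -0.1813)  len=1.3888
  (v6,v2,v10) [-+-] → (-0.871051, -1.52145, -0.1813)–(-1.09515, -1.29735, -0.1813)  len=0.3169
  (v9,v8,v1) [+-+] → (1.5907, 0, -0.1813)–(1.09515, 1.29735, -0.1813)  len=1.3888

Chained into 1 loop(s):
  loop 1: 10 segments, perimeter = 10.3070
Total perimeter = 10.307

loops=1 perimeter=10.307


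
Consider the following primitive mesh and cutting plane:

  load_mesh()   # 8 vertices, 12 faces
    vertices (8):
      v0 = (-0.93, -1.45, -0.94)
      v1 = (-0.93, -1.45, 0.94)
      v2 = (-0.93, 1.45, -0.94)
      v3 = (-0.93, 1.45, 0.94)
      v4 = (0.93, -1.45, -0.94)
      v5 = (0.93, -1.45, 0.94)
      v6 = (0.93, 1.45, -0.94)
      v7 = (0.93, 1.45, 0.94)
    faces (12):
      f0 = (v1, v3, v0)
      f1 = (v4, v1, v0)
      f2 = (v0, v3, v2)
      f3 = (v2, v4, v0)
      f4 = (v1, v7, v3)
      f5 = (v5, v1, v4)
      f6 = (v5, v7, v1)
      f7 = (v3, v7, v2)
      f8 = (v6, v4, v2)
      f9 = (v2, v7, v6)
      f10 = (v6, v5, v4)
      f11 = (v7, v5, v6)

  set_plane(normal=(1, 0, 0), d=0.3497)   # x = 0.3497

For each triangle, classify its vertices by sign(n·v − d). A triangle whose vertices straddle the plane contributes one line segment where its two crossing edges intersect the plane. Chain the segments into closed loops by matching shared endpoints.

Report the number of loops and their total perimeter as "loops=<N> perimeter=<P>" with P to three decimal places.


Straddling triangles (8 of 12):
  (v4,v1,v0) [+--] → (0.3497, -1.45, -0.35346)–(0.3497, -1.45, -0.94)  len=0.5865
  (v2,v4,v0) [-+-] → (0.3497, -0.545231, -0.94)–(0.3497, -1.45, -0.94)  len=0.9048
  (v1,v7,v3) [-+-] → (0.3497, 0.545231, 0.94)–(0.3497, 1.45, 0.94)  len=0.9048
  (v5,v1,v4) [+-+] → (0.3497, -1.45, 0.94)–(0.3497, -1.45, -0.35346)  len=1.2935
  (v5,v7,v1) [++-] → (0.3497, 0.545231, 0.94)–(0.3497, -1.45, 0.94)  len=1.9952
  (v3,v7,v2) [-+-] → (0.3497, 1.45, 0.94)–(0.3497, 1.45, 0.35346)  len=0.5865
  (v6,v4,v2) [++-] → (0.3497, -0.545231, -0.94)–(0.3497, 1.45, -0.94)  len=1.9952
  (v2,v7,v6) [-++] → (0.3497, 1.45, 0.35346)–(0.3497, 1.45, -0.94)  len=1.2935

Chained into 1 loop(s):
  loop 1: 8 segments, perimeter = 9.5600
Total perimeter = 9.560

loops=1 perimeter=9.560


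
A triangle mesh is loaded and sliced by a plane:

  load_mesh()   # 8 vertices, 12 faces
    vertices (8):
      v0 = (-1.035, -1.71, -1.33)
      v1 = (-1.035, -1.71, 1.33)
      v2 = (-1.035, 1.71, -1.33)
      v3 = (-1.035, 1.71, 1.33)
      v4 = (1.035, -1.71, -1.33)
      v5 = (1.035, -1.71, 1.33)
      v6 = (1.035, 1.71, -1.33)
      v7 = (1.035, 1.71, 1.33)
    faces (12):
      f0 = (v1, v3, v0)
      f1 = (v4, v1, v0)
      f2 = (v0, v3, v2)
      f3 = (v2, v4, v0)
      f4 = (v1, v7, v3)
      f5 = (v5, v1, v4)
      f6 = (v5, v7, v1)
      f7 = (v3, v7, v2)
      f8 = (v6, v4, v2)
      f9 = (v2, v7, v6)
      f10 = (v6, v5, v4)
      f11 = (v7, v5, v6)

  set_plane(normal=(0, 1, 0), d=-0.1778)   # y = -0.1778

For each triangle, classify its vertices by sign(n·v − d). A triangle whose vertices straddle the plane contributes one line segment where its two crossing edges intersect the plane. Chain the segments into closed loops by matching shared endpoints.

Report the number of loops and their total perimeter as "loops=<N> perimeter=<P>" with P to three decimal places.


Straddling triangles (8 of 12):
  (v1,v3,v0) [-+-] → (-1.035, -0.1778, 1.33)–(-1.035, -0.1778, -0.138289)  len=1.4683
  (v0,v3,v2) [-++] → (-1.035, -0.1778, -0.138289)–(-1.035, -0.1778, -1.33)  len=1.1917
  (v2,v4,v0) [+--] → (0.107616, -0.1778, -1.33)–(-1.035, -0.1778, -1.33)  len=1.1426
  (v1,v7,v3) [-++] → (-0.107616, -0.1778, 1.33)–(-1.035, -0.1778, 1.33)  len=0.9274
  (v5,v7,v1) [-+-] → (1.035, -0.1778, 1.33)–(-0.107616, -0.1778, 1.33)  len=1.1426
  (v6,v4,v2) [+-+] → (1.035, -0.1778, -1.33)–(0.107616, -0.1778, -1.33)  len=0.9274
  (v6,v5,v4) [+--] → (1.035, -0.1778, 0.138289)–(1.035, -0.1778, -1.33)  len=1.4683
  (v7,v5,v6) [+-+] → (1.035, -0.1778, 1.33)–(1.035, -0.1778, 0.138289)  len=1.1917

Chained into 1 loop(s):
  loop 1: 8 segments, perimeter = 9.4600
Total perimeter = 9.460

loops=1 perimeter=9.460


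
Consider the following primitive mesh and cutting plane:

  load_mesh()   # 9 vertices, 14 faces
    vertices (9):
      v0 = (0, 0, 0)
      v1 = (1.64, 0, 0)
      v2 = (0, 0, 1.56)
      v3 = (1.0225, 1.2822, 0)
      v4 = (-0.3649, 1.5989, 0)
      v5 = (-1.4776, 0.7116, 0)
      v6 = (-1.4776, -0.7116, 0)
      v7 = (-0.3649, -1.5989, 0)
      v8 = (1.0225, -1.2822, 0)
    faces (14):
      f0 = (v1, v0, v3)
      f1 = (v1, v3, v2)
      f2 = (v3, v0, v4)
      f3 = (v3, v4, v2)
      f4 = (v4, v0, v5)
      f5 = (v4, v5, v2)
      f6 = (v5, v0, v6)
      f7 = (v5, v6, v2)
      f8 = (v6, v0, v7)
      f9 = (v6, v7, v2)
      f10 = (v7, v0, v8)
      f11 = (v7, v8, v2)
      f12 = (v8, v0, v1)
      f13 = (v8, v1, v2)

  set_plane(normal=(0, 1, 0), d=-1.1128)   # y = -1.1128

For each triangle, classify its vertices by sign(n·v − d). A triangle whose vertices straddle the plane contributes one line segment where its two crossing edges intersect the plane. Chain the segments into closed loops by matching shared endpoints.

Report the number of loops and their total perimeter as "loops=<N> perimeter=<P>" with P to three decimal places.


loops=1 perimeter=4.413

Straddling triangles (6 of 14):
  (v6,v0,v7) [++-] → (-0.253963, -1.1128, 0)–(-0.974484, -1.1128, 0)  len=0.7205
  (v6,v7,v2) [+-+] → (-0.974484, -1.1128, 0)–(-0.253963, -1.1128, 0.474274)  len=0.8626
  (v7,v0,v8) [-+-] → (-0.253963, -1.1128, 0)–(0.887411, -1.1128, 0)  len=1.1414
  (v7,v8,v2) [--+] → (0.887411, -1.1128, 0.206102)–(-0.253963, -1.1128, 0.474274)  len=1.1725
  (v8,v0,v1) [-++] → (0.887411, -1.1128, 0)–(1.10408, -1.1128, 0)  len=0.2167
  (v8,v1,v2) [-++] → (1.10408, -1.1128, 0)–(0.887411, -1.1128, 0.206102)  len=0.2990

Chained into 1 loop(s):
  loop 1: 6 segments, perimeter = 4.4127
Total perimeter = 4.413


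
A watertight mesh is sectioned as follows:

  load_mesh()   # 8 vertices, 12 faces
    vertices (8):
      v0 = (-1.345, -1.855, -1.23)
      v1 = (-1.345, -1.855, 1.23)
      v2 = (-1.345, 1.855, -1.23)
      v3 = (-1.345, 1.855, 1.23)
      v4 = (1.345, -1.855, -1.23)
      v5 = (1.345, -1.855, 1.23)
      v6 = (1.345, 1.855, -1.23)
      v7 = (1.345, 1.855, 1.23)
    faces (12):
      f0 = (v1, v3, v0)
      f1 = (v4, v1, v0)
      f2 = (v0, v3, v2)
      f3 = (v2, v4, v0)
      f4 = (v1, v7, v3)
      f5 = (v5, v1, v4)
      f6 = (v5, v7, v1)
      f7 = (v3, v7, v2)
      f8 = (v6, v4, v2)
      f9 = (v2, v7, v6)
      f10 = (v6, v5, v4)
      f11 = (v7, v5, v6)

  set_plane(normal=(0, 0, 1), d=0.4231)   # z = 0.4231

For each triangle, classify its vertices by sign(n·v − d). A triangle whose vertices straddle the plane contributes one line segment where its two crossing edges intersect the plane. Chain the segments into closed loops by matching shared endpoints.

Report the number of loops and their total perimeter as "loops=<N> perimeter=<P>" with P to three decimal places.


loops=1 perimeter=12.800

Straddling triangles (8 of 12):
  (v1,v3,v0) [++-] → (-1.345, 0.63809, 0.4231)–(-1.345, -1.855, 0.4231)  len=2.4931
  (v4,v1,v0) [-+-] → (-0.462658, -1.855, 0.4231)–(-1.345, -1.855, 0.4231)  len=0.8823
  (v0,v3,v2) [-+-] → (-1.345, 0.63809, 0.4231)–(-1.345, 1.855, 0.4231)  len=1.2169
  (v5,v1,v4) [++-] → (-0.462658, -1.855, 0.4231)–(1.345, -1.855, 0.4231)  len=1.8077
  (v3,v7,v2) [++-] → (0.462658, 1.855, 0.4231)–(-1.345, 1.855, 0.4231)  len=1.8077
  (v2,v7,v6) [-+-] → (0.462658, 1.855, 0.4231)–(1.345, 1.855, 0.4231)  len=0.8823
  (v6,v5,v4) [-+-] → (1.345, -0.63809, 0.4231)–(1.345, -1.855, 0.4231)  len=1.2169
  (v7,v5,v6) [++-] → (1.345, -0.63809, 0.4231)–(1.345, 1.855, 0.4231)  len=2.4931

Chained into 1 loop(s):
  loop 1: 8 segments, perimeter = 12.8000
Total perimeter = 12.800


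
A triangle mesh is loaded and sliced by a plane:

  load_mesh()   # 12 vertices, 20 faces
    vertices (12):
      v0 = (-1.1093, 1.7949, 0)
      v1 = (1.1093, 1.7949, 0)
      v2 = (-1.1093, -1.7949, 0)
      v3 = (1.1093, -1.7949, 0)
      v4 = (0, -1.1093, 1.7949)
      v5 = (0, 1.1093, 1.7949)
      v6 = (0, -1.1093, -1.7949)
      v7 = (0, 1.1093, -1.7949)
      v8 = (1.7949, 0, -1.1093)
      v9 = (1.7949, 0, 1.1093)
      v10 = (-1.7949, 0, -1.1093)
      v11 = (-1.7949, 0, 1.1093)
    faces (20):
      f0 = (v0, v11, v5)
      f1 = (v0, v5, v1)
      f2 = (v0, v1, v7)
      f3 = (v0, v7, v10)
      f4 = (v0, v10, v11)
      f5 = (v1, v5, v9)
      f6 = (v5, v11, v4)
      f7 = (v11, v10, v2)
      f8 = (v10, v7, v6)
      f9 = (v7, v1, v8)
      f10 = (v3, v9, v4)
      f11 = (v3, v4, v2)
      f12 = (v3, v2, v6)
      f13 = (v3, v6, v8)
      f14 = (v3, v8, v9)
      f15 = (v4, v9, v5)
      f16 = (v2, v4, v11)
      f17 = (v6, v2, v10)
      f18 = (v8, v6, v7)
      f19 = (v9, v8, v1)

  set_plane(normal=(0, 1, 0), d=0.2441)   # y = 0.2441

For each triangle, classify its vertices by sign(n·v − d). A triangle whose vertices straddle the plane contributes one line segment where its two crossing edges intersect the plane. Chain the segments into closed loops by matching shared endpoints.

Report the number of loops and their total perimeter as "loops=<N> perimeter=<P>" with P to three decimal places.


Straddling triangles (10 of 20):
  (v0,v11,v5) [+-+] → (-1.70166, 0.2441, 0.958439)–(-1.39993, 0.2441, 1.26017)  len=0.4267
  (v0,v7,v10) [++-] → (-1.39993, 0.2441, -1.26017)–(-1.70166, 0.2441, -0.958439)  len=0.4267
  (v0,v10,v11) [+--] → (-1.70166, 0.2441, -0.958439)–(-1.70166, 0.2441, 0.958439)  len=1.9169
  (v1,v5,v9) [++-] → (1.39993, 0.2441, 1.26017)–(1.70166, 0.2441, 0.958439)  len=0.4267
  (v5,v11,v4) [+--] → (-1.39993, 0.2441, 1.26017)–(0, 0.2441, 1.7949)  len=1.4986
  (v10,v7,v6) [-+-] → (-1.39993, 0.2441, -1.26017)–(0, 0.2441, -1.7949)  len=1.4986
  (v7,v1,v8) [++-] → (1.70166, 0.2441, -0.958439)–(1.39993, 0.2441, -1.26017)  len=0.4267
  (v4,v9,v5) [--+] → (1.39993, 0.2441, 1.26017)–(0, 0.2441, 1.7949)  len=1.4986
  (v8,v6,v7) [--+] → (0, 0.2441, -1.7949)–(1.39993, 0.2441, -1.26017)  len=1.4986
  (v9,v8,v1) [--+] → (1.70166, 0.2441, -0.958439)–(1.70166, 0.2441, 0.958439)  len=1.9169

Chained into 1 loop(s):
  loop 1: 10 segments, perimeter = 11.5349
Total perimeter = 11.535

loops=1 perimeter=11.535


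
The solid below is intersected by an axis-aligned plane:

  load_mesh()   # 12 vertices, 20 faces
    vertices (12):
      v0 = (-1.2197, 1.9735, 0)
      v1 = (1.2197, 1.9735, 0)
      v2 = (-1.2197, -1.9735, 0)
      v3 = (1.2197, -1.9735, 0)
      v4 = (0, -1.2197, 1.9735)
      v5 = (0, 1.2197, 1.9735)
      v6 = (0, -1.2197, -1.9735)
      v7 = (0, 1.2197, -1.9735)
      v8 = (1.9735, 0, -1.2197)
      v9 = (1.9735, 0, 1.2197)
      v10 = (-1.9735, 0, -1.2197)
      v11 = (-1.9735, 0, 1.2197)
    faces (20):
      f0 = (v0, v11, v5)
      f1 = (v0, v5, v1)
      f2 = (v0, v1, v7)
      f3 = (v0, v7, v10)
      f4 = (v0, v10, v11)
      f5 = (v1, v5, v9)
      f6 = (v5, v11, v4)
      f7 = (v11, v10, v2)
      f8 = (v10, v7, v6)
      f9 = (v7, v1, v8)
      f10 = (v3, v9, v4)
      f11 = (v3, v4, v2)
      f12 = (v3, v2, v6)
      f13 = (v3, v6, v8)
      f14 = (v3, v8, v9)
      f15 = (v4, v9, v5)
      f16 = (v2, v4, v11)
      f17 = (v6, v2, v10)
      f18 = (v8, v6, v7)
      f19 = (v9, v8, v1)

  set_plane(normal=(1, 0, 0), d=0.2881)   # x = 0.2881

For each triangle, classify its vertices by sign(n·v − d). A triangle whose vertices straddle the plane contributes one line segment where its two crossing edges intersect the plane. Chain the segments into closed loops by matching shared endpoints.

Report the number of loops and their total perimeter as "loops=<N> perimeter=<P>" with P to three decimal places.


loops=1 perimeter=12.635

Straddling triangles (10 of 20):
  (v0,v5,v1) [--+] → (0.2881, 1.39775, 1.50735)–(0.2881, 1.9735, 0)  len=1.6136
  (v0,v1,v7) [-+-] → (0.2881, 1.9735, 0)–(0.2881, 1.39775, -1.50735)  len=1.6136
  (v1,v5,v9) [+-+] → (0.2881, 1.39775, 1.50735)–(0.2881, 1.04164, 1.86346)  len=0.5036
  (v7,v1,v8) [-++] → (0.2881, 1.39775, -1.50735)–(0.2881, 1.04164, -1.86346)  len=0.5036
  (v3,v9,v4) [++-] → (0.2881, -1.04164, 1.86346)–(0.2881, -1.39775, 1.50735)  len=0.5036
  (v3,v4,v2) [+--] → (0.2881, -1.39775, 1.50735)–(0.2881, -1.9735, 0)  len=1.6136
  (v3,v2,v6) [+--] → (0.2881, -1.9735, 0)–(0.2881, -1.39775, -1.50735)  len=1.6136
  (v3,v6,v8) [+-+] → (0.2881, -1.39775, -1.50735)–(0.2881, -1.04164, -1.86346)  len=0.5036
  (v4,v9,v5) [-+-] → (0.2881, -1.04164, 1.86346)–(0.2881, 1.04164, 1.86346)  len=2.0833
  (v8,v6,v7) [+--] → (0.2881, -1.04164, -1.86346)–(0.2881, 1.04164, -1.86346)  len=2.0833

Chained into 1 loop(s):
  loop 1: 10 segments, perimeter = 12.6353
Total perimeter = 12.635


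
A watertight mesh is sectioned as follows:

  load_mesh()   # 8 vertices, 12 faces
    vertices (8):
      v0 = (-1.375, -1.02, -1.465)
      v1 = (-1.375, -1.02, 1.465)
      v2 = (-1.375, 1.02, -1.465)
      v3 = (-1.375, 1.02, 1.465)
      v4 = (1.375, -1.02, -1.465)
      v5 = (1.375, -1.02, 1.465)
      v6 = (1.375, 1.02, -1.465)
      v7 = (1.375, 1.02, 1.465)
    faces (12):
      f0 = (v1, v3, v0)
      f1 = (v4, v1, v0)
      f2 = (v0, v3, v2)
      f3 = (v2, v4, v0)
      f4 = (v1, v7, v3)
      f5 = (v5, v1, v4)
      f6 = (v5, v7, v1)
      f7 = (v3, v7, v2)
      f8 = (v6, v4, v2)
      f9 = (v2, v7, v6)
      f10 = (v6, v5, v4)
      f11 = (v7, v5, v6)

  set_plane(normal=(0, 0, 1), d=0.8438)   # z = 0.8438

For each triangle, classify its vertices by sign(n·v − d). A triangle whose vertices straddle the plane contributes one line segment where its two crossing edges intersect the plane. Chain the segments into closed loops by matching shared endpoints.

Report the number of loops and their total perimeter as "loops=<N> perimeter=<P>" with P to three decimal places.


Straddling triangles (8 of 12):
  (v1,v3,v0) [++-] → (-1.375, 0.587492, 0.8438)–(-1.375, -1.02, 0.8438)  len=1.6075
  (v4,v1,v0) [-+-] → (-0.791962, -1.02, 0.8438)–(-1.375, -1.02, 0.8438)  len=0.5830
  (v0,v3,v2) [-+-] → (-1.375, 0.587492, 0.8438)–(-1.375, 1.02, 0.8438)  len=0.4325
  (v5,v1,v4) [++-] → (-0.791962, -1.02, 0.8438)–(1.375, -1.02, 0.8438)  len=2.1670
  (v3,v7,v2) [++-] → (0.791962, 1.02, 0.8438)–(-1.375, 1.02, 0.8438)  len=2.1670
  (v2,v7,v6) [-+-] → (0.791962, 1.02, 0.8438)–(1.375, 1.02, 0.8438)  len=0.5830
  (v6,v5,v4) [-+-] → (1.375, -0.587492, 0.8438)–(1.375, -1.02, 0.8438)  len=0.4325
  (v7,v5,v6) [++-] → (1.375, -0.587492, 0.8438)–(1.375, 1.02, 0.8438)  len=1.6075

Chained into 1 loop(s):
  loop 1: 8 segments, perimeter = 9.5800
Total perimeter = 9.580

loops=1 perimeter=9.580


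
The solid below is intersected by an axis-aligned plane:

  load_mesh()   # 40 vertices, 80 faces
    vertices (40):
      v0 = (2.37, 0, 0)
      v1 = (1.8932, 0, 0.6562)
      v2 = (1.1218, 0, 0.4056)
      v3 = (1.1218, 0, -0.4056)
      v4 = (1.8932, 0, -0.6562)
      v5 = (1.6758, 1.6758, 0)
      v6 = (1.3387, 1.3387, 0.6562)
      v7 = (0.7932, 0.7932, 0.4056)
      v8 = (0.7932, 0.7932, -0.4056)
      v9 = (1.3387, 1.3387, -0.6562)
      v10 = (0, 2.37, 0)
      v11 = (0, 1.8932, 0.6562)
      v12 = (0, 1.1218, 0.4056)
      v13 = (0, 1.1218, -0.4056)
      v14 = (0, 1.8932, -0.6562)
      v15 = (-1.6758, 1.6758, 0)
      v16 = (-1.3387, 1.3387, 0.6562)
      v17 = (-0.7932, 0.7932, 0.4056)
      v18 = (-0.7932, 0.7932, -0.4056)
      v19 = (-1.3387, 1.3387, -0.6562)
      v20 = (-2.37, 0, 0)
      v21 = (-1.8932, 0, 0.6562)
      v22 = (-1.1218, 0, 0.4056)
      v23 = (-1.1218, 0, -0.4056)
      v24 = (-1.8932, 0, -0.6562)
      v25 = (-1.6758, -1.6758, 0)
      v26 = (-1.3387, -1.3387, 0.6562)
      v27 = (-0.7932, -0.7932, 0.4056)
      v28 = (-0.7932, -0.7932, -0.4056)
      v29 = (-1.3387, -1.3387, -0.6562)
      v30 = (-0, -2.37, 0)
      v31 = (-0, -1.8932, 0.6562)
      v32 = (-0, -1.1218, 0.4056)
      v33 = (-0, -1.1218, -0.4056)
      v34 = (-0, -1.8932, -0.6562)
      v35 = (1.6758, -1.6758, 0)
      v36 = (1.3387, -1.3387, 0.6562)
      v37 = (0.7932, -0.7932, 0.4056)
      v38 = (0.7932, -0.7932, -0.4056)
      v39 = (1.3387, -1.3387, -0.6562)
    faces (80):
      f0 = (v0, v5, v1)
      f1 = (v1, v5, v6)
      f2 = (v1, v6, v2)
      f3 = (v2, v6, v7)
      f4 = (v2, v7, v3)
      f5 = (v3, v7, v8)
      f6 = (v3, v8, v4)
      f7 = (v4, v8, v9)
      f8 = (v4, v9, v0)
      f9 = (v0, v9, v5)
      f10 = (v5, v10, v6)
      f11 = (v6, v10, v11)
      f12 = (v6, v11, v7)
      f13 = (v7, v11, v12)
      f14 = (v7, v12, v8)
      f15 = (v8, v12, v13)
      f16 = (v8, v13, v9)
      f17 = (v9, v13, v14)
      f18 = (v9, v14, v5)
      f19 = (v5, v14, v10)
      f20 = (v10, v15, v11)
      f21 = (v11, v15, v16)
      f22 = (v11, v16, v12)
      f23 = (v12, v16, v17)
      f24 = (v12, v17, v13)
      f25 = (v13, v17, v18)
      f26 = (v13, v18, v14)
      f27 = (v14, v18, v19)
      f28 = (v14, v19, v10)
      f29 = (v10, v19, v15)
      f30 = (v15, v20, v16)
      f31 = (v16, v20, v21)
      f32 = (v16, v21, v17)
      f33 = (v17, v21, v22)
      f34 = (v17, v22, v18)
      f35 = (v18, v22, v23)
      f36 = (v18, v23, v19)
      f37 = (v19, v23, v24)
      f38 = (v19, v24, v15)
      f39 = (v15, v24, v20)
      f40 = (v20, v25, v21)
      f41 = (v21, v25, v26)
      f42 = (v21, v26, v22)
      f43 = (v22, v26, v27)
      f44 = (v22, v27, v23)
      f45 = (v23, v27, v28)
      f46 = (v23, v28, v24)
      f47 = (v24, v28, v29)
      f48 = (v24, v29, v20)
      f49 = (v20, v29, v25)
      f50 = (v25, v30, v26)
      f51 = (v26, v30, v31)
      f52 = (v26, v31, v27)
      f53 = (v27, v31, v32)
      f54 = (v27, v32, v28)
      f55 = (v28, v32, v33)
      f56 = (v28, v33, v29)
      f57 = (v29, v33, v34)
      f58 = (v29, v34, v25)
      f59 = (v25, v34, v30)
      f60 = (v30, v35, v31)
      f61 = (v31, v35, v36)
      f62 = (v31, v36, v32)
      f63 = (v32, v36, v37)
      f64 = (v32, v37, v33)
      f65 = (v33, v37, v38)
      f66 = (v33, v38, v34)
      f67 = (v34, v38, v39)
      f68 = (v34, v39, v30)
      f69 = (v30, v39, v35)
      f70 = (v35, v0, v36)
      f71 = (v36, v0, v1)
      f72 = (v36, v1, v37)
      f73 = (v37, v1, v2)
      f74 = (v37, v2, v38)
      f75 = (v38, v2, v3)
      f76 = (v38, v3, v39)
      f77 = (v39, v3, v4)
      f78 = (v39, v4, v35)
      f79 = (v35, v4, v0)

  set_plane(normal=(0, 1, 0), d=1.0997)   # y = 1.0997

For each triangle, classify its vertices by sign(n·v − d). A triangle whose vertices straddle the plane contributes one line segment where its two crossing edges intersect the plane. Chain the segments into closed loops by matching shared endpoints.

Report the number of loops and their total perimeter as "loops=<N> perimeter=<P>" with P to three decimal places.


Straddling triangles (24 of 80):
  (v0,v5,v1) [-+-] → (1.91445, 1.0997, 0)–(1.75054, 1.0997, 0.225586)  len=0.2788
  (v1,v5,v6) [-++] → (1.75054, 1.0997, 0.225586)–(1.4377, 1.0997, 0.6562)  len=0.5323
  (v1,v6,v2) [-+-] → (1.4377, 1.0997, 0.6562)–(1.29998, 1.0997, 0.61146)  len=0.1448
  (v2,v6,v7) [-+-] → (1.29998, 1.0997, 0.61146)–(1.0997, 1.0997, 0.546405)  len=0.2106
  (v4,v8,v9) [--+] → (1.0997, 1.0997, -0.546405)–(1.4377, 1.0997, -0.6562)  len=0.3554
  (v4,v9,v0) [-+-] → (1.4377, 1.0997, -0.6562)–(1.52282, 1.0997, -0.539048)  len=0.1448
  (v0,v9,v5) [-++] → (1.52282, 1.0997, -0.539048)–(1.91445, 1.0997, 0)  len=0.6663
  (v6,v11,v7) [++-] → (0.572186, 1.0997, 0.475426)–(1.0997, 1.0997, 0.546405)  len=0.5323
  (v7,v11,v12) [-++] → (0.572186, 1.0997, 0.475426)–(0.0533467, 1.0997, 0.4056)  len=0.5235
  (v7,v12,v8) [-+-] → (0.0533467, 1.0997, 0.4056)–(0.0533467, 1.0997, 0.351043)  len=0.0546
  (v8,v12,v13) [-++] → (0.0533467, 1.0997, 0.351043)–(0.0533467, 1.0997, -0.4056)  len=0.7566
  (v8,v13,v9) [-++] → (0.0533467, 1.0997, -0.4056)–(1.0997, 1.0997, -0.546405)  len=1.0558
  (v12,v16,v17) [++-] → (-1.0997, 1.0997, 0.546405)–(-0.0533467, 1.0997, 0.4056)  len=1.0558
  (v12,v17,v13) [+-+] → (-0.0533467, 1.0997, 0.4056)–(-0.0533467, 1.0997, -0.351043)  len=0.7566
  (v13,v17,v18) [+--] → (-0.0533467, 1.0997, -0.351043)–(-0.0533467, 1.0997, -0.4056)  len=0.0546
  (v13,v18,v14) [+-+] → (-0.0533467, 1.0997, -0.4056)–(-0.572186, 1.0997, -0.475426)  len=0.5235
  (v14,v18,v19) [+-+] → (-0.572186, 1.0997, -0.475426)–(-1.0997, 1.0997, -0.546405)  len=0.5323
  (v15,v20,v16) [+-+] → (-1.91445, 1.0997, 0)–(-1.52282, 1.0997, 0.539048)  len=0.6663
  (v16,v20,v21) [+--] → (-1.52282, 1.0997, 0.539048)–(-1.4377, 1.0997, 0.6562)  len=0.1448
  (v16,v21,v17) [+--] → (-1.4377, 1.0997, 0.6562)–(-1.0997, 1.0997, 0.546405)  len=0.3554
  (v18,v23,v19) [--+] → (-1.29998, 1.0997, -0.61146)–(-1.0997, 1.0997, -0.546405)  len=0.2106
  (v19,v23,v24) [+--] → (-1.29998, 1.0997, -0.61146)–(-1.4377, 1.0997, -0.6562)  len=0.1448
  (v19,v24,v15) [+-+] → (-1.4377, 1.0997, -0.6562)–(-1.75054, 1.0997, -0.225586)  len=0.5323
  (v15,v24,v20) [+--] → (-1.75054, 1.0997, -0.225586)–(-1.91445, 1.0997, 0)  len=0.2788

Chained into 2 loop(s):
  loop 1: 12 segments, perimeter = 5.2557
  loop 2: 12 segments, perimeter = 5.2557
Total perimeter = 10.511

loops=2 perimeter=10.511


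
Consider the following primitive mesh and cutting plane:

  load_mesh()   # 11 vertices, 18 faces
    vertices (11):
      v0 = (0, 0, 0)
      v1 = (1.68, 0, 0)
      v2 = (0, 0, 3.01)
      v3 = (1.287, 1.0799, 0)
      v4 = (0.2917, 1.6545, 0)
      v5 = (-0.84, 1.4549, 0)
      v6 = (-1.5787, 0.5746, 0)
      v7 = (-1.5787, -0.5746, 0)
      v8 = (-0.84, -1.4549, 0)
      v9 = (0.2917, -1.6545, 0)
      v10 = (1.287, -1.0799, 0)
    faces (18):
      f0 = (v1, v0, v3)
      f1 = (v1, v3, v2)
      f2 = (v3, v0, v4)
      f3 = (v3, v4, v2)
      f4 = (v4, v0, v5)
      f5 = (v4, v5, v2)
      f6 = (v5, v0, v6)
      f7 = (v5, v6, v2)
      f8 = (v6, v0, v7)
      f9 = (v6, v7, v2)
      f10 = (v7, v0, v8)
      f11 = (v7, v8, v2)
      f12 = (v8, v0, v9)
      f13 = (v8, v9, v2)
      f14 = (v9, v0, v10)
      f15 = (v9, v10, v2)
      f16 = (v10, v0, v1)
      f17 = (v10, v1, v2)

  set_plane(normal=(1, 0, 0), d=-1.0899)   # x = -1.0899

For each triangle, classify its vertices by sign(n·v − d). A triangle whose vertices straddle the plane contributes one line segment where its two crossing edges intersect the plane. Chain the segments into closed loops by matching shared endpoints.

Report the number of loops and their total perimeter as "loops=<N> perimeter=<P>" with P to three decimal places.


loops=1 perimeter=5.513

Straddling triangles (6 of 18):
  (v5,v0,v6) [++-] → (-1.0899, 0.396691, 0)–(-1.0899, 1.1571, 0)  len=0.7604
  (v5,v6,v2) [+-+] → (-1.0899, 1.1571, 0)–(-1.0899, 0.396691, 0.931962)  len=1.2028
  (v6,v0,v7) [-+-] → (-1.0899, 0.396691, 0)–(-1.0899, -0.396691, 0)  len=0.7934
  (v6,v7,v2) [--+] → (-1.0899, -0.396691, 0.931962)–(-1.0899, 0.396691, 0.931962)  len=0.7934
  (v7,v0,v8) [-++] → (-1.0899, -0.396691, 0)–(-1.0899, -1.1571, 0)  len=0.7604
  (v7,v8,v2) [-++] → (-1.0899, -1.1571, 0)–(-1.0899, -0.396691, 0.931962)  len=1.2028

Chained into 1 loop(s):
  loop 1: 6 segments, perimeter = 5.5132
Total perimeter = 5.513


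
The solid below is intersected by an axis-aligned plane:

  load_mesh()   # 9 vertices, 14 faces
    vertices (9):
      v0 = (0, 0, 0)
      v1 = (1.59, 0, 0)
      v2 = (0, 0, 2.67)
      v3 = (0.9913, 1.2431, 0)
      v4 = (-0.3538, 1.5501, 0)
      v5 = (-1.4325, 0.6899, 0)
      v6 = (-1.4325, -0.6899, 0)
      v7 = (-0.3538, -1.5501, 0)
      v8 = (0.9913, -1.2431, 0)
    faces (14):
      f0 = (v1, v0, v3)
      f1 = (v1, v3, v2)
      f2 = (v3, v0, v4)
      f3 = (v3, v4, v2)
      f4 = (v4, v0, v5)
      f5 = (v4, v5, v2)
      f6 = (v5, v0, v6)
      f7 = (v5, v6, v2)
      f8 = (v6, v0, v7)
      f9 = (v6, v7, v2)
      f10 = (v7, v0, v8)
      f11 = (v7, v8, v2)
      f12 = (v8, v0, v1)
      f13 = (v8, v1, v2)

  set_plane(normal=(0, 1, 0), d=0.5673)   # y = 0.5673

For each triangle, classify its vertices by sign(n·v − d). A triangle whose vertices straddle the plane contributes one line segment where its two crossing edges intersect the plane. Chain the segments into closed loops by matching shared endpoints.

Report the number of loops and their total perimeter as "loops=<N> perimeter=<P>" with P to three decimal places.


Straddling triangles (8 of 14):
  (v1,v0,v3) [--+] → (0.452389, 0.5673, 0)–(1.31678, 0.5673, 0)  len=0.8644
  (v1,v3,v2) [-+-] → (1.31678, 0.5673, 0)–(0.452389, 0.5673, 1.45152)  len=1.6894
  (v3,v0,v4) [+-+] → (0.452389, 0.5673, 0)–(-0.129482, 0.5673, 0)  len=0.5819
  (v3,v4,v2) [++-] → (-0.129482, 0.5673, 1.69284)–(0.452389, 0.5673, 1.45152)  len=0.6299
  (v4,v0,v5) [+-+] → (-0.129482, 0.5673, 0)–(-1.17793, 0.5673, 0)  len=1.0485
  (v4,v5,v2) [++-] → (-1.17793, 0.5673, 0.474477)–(-0.129482, 0.5673, 1.69284)  len=1.6074
  (v5,v0,v6) [+--] → (-1.17793, 0.5673, 0)–(-1.4325, 0.5673, 0)  len=0.2546
  (v5,v6,v2) [+--] → (-1.4325, 0.5673, 0)–(-1.17793, 0.5673, 0.474477)  len=0.5385

Chained into 1 loop(s):
  loop 1: 8 segments, perimeter = 7.2144
Total perimeter = 7.214

loops=1 perimeter=7.214


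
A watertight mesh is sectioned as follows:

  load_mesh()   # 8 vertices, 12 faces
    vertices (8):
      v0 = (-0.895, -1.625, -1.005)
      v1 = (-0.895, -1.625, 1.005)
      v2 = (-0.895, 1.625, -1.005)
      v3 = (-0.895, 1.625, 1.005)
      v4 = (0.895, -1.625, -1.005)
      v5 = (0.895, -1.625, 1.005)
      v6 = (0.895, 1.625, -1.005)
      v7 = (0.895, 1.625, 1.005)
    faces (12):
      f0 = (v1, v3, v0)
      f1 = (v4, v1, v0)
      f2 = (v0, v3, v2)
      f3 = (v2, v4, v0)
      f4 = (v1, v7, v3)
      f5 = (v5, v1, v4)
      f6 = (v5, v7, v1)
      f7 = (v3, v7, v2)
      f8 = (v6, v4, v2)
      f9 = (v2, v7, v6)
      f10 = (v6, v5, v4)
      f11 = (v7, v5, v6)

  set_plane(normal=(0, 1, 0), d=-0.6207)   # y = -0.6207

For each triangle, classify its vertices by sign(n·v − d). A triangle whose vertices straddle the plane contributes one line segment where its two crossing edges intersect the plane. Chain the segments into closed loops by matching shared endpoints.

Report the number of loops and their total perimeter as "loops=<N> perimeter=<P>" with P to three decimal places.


loops=1 perimeter=7.600

Straddling triangles (8 of 12):
  (v1,v3,v0) [-+-] → (-0.895, -0.6207, 1.005)–(-0.895, -0.6207, -0.383879)  len=1.3889
  (v0,v3,v2) [-++] → (-0.895, -0.6207, -0.383879)–(-0.895, -0.6207, -1.005)  len=0.6211
  (v2,v4,v0) [+--] → (0.341862, -0.6207, -1.005)–(-0.895, -0.6207, -1.005)  len=1.2369
  (v1,v7,v3) [-++] → (-0.341862, -0.6207, 1.005)–(-0.895, -0.6207, 1.005)  len=0.5531
  (v5,v7,v1) [-+-] → (0.895, -0.6207, 1.005)–(-0.341862, -0.6207, 1.005)  len=1.2369
  (v6,v4,v2) [+-+] → (0.895, -0.6207, -1.005)–(0.341862, -0.6207, -1.005)  len=0.5531
  (v6,v5,v4) [+--] → (0.895, -0.6207, 0.383879)–(0.895, -0.6207, -1.005)  len=1.3889
  (v7,v5,v6) [+-+] → (0.895, -0.6207, 1.005)–(0.895, -0.6207, 0.383879)  len=0.6211

Chained into 1 loop(s):
  loop 1: 8 segments, perimeter = 7.6000
Total perimeter = 7.600


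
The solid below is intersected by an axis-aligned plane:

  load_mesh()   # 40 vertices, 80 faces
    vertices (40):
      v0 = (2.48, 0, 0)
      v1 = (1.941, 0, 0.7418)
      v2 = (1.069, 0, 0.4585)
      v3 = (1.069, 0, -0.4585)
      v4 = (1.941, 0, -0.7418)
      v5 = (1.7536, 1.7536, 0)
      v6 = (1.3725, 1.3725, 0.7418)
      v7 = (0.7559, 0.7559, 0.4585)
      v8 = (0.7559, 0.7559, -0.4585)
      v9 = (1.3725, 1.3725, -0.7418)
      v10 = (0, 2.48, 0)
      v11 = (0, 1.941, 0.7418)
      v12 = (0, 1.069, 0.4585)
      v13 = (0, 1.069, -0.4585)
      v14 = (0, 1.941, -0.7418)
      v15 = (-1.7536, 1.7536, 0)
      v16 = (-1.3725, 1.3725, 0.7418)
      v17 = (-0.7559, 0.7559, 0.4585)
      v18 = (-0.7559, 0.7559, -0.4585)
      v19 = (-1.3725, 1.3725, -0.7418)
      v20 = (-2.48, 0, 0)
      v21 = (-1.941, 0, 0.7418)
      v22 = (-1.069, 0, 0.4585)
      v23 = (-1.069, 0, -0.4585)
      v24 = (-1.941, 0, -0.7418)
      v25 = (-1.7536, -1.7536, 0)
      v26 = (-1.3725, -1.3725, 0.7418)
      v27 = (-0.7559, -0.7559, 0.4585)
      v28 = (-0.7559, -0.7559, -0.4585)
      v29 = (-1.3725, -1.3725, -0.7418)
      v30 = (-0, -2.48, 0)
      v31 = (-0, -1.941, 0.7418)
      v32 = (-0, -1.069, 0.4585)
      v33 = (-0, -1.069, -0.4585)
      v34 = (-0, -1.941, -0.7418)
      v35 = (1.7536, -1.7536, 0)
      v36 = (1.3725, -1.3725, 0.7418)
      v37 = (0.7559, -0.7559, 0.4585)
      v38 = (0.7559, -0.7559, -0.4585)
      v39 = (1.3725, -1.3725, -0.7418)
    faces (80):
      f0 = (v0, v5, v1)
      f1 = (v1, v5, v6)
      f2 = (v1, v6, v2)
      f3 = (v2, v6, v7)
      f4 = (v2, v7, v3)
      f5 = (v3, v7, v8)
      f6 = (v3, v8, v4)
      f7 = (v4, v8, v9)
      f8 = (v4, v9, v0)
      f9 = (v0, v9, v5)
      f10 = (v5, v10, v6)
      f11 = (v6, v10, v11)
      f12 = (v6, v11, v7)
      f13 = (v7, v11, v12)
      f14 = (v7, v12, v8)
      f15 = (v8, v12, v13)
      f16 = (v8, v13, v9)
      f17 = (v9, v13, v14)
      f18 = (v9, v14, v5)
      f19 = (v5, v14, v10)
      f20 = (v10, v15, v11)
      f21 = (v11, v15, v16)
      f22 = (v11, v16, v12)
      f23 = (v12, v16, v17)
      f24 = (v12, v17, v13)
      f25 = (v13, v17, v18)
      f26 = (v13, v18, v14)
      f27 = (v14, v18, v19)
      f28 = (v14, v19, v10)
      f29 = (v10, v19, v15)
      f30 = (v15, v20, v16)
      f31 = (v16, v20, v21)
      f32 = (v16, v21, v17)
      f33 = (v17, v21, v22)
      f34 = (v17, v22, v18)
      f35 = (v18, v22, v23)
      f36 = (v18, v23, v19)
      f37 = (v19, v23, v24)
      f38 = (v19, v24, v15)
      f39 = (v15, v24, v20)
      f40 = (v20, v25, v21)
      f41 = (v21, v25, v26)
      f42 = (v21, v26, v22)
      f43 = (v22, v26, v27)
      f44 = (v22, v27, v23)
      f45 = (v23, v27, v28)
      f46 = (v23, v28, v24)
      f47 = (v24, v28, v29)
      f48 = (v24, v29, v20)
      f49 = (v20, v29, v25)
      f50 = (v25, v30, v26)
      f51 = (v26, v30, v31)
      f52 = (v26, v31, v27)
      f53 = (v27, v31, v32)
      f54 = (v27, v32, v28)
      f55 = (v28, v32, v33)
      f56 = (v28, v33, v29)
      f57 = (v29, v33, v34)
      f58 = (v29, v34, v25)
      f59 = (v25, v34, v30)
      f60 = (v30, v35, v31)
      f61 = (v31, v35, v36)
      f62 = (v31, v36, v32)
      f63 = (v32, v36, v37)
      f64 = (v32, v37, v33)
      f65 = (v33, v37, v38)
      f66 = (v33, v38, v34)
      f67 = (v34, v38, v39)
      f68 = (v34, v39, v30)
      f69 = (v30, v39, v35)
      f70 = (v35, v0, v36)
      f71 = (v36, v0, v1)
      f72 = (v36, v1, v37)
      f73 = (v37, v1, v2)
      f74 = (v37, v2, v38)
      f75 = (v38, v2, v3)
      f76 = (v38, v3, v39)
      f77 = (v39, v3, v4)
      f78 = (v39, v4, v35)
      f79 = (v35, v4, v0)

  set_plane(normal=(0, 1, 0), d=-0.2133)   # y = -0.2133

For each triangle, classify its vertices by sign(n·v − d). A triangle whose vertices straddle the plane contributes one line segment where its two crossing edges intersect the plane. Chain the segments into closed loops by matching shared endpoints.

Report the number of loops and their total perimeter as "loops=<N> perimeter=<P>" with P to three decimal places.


Straddling triangles (20 of 80):
  (v20,v25,v21) [+-+] → (-2.39164, -0.2133, 0)–(-1.91821, -0.2133, 0.651571)  len=0.8054
  (v21,v25,v26) [+--] → (-1.91821, -0.2133, 0.651571)–(-1.85265, -0.2133, 0.7418)  len=0.1115
  (v21,v26,v22) [+-+] → (-1.85265, -0.2133, 0.7418)–(-1.11617, -0.2133, 0.502528)  len=0.7744
  (v22,v26,v27) [+--] → (-1.11617, -0.2133, 0.502528)–(-0.980649, -0.2133, 0.4585)  len=0.1425
  (v22,v27,v23) [+-+] → (-0.980649, -0.2133, 0.4585)–(-0.980649, -0.2133, -0.199741)  len=0.6582
  (v23,v27,v28) [+--] → (-0.980649, -0.2133, -0.199741)–(-0.980649, -0.2133, -0.4585)  len=0.2588
  (v23,v28,v24) [+-+] → (-0.980649, -0.2133, -0.4585)–(-1.60659, -0.2133, -0.661858)  len=0.6581
  (v24,v28,v29) [+--] → (-1.60659, -0.2133, -0.661858)–(-1.85265, -0.2133, -0.7418)  len=0.2587
  (v24,v29,v20) [+-+] → (-1.85265, -0.2133, -0.7418)–(-2.30788, -0.2133, -0.115283)  len=0.7744
  (v20,v29,v25) [+--] → (-2.30788, -0.2133, -0.115283)–(-2.39164, -0.2133, 0)  len=0.1425
  (v35,v0,v36) [-+-] → (2.39164, -0.2133, 0)–(2.30788, -0.2133, 0.115283)  len=0.1425
  (v36,v0,v1) [-++] → (2.30788, -0.2133, 0.115283)–(1.85265, -0.2133, 0.7418)  len=0.7744
  (v36,v1,v37) [-+-] → (1.85265, -0.2133, 0.7418)–(1.60659, -0.2133, 0.661858)  len=0.2587
  (v37,v1,v2) [-++] → (1.60659, -0.2133, 0.661858)–(0.980649, -0.2133, 0.4585)  len=0.6581
  (v37,v2,v38) [-+-] → (0.980649, -0.2133, 0.4585)–(0.980649, -0.2133, 0.199741)  len=0.2588
  (v38,v2,v3) [-++] → (0.980649, -0.2133, 0.199741)–(0.980649, -0.2133, -0.4585)  len=0.6582
  (v38,v3,v39) [-+-] → (0.980649, -0.2133, -0.4585)–(1.11617, -0.2133, -0.502528)  len=0.1425
  (v39,v3,v4) [-++] → (1.11617, -0.2133, -0.502528)–(1.85265, -0.2133, -0.7418)  len=0.7744
  (v39,v4,v35) [-+-] → (1.85265, -0.2133, -0.7418)–(1.91821, -0.2133, -0.651571)  len=0.1115
  (v35,v4,v0) [-++] → (1.91821, -0.2133, -0.651571)–(2.39164, -0.2133, 0)  len=0.8054

Chained into 2 loop(s):
  loop 1: 10 segments, perimeter = 4.5846
  loop 2: 10 segments, perimeter = 4.5846
Total perimeter = 9.169

loops=2 perimeter=9.169


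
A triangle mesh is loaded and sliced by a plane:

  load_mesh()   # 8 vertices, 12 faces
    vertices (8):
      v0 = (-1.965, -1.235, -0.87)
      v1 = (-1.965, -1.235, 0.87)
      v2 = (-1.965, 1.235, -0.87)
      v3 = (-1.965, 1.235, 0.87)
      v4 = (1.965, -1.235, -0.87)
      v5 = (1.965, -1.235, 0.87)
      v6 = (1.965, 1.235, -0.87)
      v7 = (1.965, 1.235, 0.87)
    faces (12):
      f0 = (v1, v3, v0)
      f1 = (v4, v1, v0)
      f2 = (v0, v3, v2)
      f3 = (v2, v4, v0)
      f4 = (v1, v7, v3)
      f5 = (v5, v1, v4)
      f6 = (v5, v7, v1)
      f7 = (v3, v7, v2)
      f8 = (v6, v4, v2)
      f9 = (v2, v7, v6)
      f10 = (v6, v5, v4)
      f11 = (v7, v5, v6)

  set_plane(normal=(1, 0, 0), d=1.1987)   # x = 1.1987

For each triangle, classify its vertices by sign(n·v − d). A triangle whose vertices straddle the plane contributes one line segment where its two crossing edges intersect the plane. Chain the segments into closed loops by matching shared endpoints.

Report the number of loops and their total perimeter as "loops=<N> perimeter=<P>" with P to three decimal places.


loops=1 perimeter=8.420

Straddling triangles (8 of 12):
  (v4,v1,v0) [+--] → (1.1987, -1.235, -0.530722)–(1.1987, -1.235, -0.87)  len=0.3393
  (v2,v4,v0) [-+-] → (1.1987, -0.753381, -0.87)–(1.1987, -1.235, -0.87)  len=0.4816
  (v1,v7,v3) [-+-] → (1.1987, 0.753381, 0.87)–(1.1987, 1.235, 0.87)  len=0.4816
  (v5,v1,v4) [+-+] → (1.1987, -1.235, 0.87)–(1.1987, -1.235, -0.530722)  len=1.4007
  (v5,v7,v1) [++-] → (1.1987, 0.753381, 0.87)–(1.1987, -1.235, 0.87)  len=1.9884
  (v3,v7,v2) [-+-] → (1.1987, 1.235, 0.87)–(1.1987, 1.235, 0.530722)  len=0.3393
  (v6,v4,v2) [++-] → (1.1987, -0.753381, -0.87)–(1.1987, 1.235, -0.87)  len=1.9884
  (v2,v7,v6) [-++] → (1.1987, 1.235, 0.530722)–(1.1987, 1.235, -0.87)  len=1.4007

Chained into 1 loop(s):
  loop 1: 8 segments, perimeter = 8.4200
Total perimeter = 8.420


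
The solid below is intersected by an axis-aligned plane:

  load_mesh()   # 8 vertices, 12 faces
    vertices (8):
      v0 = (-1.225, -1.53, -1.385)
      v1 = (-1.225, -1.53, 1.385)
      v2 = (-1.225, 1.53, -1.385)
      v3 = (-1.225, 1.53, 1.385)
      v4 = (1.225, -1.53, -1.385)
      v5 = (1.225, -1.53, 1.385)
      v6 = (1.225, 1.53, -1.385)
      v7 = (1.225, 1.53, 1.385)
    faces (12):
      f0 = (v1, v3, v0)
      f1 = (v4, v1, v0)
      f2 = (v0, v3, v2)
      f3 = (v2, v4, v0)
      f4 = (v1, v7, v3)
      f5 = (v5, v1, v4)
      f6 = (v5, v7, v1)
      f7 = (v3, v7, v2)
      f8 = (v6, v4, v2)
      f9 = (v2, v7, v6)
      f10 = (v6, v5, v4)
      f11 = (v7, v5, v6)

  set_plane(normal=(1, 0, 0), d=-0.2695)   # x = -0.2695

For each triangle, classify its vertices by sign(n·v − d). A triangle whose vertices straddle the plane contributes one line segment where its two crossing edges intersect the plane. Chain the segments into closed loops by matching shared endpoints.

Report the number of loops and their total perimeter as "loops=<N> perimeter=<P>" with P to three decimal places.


Straddling triangles (8 of 12):
  (v4,v1,v0) [+--] → (-0.2695, -1.53, 0.3047)–(-0.2695, -1.53, -1.385)  len=1.6897
  (v2,v4,v0) [-+-] → (-0.2695, 0.3366, -1.385)–(-0.2695, -1.53, -1.385)  len=1.8666
  (v1,v7,v3) [-+-] → (-0.2695, -0.3366, 1.385)–(-0.2695, 1.53, 1.385)  len=1.8666
  (v5,v1,v4) [+-+] → (-0.2695, -1.53, 1.385)–(-0.2695, -1.53, 0.3047)  len=1.0803
  (v5,v7,v1) [++-] → (-0.2695, -0.3366, 1.385)–(-0.2695, -1.53, 1.385)  len=1.1934
  (v3,v7,v2) [-+-] → (-0.2695, 1.53, 1.385)–(-0.2695, 1.53, -0.3047)  len=1.6897
  (v6,v4,v2) [++-] → (-0.2695, 0.3366, -1.385)–(-0.2695, 1.53, -1.385)  len=1.1934
  (v2,v7,v6) [-++] → (-0.2695, 1.53, -0.3047)–(-0.2695, 1.53, -1.385)  len=1.0803

Chained into 1 loop(s):
  loop 1: 8 segments, perimeter = 11.6600
Total perimeter = 11.660

loops=1 perimeter=11.660
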